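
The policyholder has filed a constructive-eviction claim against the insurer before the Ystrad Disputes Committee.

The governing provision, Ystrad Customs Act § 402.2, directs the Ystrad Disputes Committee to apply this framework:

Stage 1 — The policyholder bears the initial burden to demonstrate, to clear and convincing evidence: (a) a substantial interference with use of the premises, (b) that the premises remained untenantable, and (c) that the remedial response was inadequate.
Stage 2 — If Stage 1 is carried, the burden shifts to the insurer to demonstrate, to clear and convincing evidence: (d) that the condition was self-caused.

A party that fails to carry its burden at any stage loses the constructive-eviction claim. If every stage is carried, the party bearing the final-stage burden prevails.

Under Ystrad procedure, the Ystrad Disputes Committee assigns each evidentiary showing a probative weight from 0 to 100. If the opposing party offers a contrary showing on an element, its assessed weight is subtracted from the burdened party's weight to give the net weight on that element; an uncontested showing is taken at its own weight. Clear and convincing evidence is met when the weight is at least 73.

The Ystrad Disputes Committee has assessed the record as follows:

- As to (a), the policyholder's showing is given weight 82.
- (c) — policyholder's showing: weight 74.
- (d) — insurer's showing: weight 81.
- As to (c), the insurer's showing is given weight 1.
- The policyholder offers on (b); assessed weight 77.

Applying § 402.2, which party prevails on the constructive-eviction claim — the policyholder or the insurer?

Stage 1 — burden on policyholder; standard: clear and convincing evidence (weight is at least 73).
    (a): 82 ≥ 73 [met]
    (b): 77 ≥ 73 [met]
    (c): 74 − 1 = 73 ≥ 73 [met]
  All elements met. The burden passes to the insurer.
Stage 2 — burden on insurer; standard: clear and convincing evidence (weight is at least 73).
    (d): 81 ≥ 73 [met]
  The insurer carries the last stage.
Every stage carried; the insurer prevails.

insurer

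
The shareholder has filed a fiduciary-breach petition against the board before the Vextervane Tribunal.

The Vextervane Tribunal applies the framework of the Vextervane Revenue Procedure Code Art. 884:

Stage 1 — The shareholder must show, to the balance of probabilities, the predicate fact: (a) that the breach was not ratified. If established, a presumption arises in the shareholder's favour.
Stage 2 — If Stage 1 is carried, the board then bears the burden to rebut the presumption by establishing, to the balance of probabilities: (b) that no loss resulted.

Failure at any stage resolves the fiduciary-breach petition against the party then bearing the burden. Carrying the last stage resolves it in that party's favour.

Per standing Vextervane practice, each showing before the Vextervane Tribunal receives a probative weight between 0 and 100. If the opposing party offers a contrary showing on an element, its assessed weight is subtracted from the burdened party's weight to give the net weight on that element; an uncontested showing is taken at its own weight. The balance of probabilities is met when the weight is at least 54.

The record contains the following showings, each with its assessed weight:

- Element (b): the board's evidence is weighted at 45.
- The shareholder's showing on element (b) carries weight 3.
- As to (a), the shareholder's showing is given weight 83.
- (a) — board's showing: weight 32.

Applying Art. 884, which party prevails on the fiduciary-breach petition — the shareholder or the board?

board

Stage 1 — burden on shareholder; standard: the balance of probabilities (weight is at least 54).
    (a): 83 − 32 = 51 < 54 [not met]
  Stage 1 not carried; the shareholder fails its burden.
So the board prevails.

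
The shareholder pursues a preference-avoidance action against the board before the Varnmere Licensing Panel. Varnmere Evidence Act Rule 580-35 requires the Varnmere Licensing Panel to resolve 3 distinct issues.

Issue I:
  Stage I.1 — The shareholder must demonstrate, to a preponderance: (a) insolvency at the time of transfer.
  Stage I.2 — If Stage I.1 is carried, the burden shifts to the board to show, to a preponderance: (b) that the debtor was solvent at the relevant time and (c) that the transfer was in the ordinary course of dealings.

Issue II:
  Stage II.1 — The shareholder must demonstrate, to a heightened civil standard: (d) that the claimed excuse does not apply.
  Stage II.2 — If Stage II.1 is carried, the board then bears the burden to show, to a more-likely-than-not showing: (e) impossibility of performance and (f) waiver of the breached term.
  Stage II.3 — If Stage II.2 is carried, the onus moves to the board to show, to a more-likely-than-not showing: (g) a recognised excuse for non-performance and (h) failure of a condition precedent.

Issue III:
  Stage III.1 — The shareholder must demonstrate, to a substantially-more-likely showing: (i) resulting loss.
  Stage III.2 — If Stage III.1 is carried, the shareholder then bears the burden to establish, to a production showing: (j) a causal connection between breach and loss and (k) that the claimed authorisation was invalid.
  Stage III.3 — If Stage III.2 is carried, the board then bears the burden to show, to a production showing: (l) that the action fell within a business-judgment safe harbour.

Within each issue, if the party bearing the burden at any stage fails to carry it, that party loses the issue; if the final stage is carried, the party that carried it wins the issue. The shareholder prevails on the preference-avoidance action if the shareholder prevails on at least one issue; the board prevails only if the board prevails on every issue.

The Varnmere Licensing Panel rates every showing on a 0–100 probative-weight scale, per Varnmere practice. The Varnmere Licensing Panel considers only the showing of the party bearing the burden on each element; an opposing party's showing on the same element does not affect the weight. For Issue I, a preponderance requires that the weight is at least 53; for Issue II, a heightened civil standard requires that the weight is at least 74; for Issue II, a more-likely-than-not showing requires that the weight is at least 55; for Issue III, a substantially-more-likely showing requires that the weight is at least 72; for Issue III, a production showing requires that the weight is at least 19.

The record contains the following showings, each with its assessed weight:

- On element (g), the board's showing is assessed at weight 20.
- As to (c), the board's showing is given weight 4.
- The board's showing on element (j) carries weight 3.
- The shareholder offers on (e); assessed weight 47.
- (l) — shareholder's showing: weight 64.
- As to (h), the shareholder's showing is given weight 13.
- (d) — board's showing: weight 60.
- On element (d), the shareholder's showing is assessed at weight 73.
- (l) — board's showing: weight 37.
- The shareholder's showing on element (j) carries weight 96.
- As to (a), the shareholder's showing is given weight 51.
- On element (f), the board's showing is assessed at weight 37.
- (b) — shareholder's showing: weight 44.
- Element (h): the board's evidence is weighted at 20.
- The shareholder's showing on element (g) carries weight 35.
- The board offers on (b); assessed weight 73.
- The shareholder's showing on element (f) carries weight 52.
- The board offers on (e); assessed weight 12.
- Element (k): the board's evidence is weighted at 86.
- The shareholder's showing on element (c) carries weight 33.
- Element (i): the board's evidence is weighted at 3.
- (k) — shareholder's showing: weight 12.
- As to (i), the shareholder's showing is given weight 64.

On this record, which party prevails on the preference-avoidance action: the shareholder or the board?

board

— Issue I —
At Stage I.1 the shareholder must meet a preponderance (weight is at least 53): on (a) the weight is 51, which does not reach 53, so (a) does not meet the standard.
  Stage I.1 not carried; the shareholder fails its burden.
The analysis ends at Stage I.1; the board prevails on this issue.
— Issue II —
At Stage II.1 the shareholder must meet a heightened civil standard (weight is at least 74): on (d) the weight is 73 (the board's 60 is given no effect), which does not reach 74, so (d) does not meet the standard.
  The shareholder does not carry Stage II.1.
The analysis ends at Stage II.1; the board prevails on this issue.
— Issue III —
Stage III.1 (shareholder, a substantially-more-likely showing, weight is at least 72): (i) 64 (board's 3 disregarded) < 72 — fails.
  The shareholder does not carry Stage III.1.
So the board prevails on this issue.
Per-issue: Issue I → board; Issue II → board; Issue III → board. The shareholder must prevail on at least one issue; overall, the board prevails.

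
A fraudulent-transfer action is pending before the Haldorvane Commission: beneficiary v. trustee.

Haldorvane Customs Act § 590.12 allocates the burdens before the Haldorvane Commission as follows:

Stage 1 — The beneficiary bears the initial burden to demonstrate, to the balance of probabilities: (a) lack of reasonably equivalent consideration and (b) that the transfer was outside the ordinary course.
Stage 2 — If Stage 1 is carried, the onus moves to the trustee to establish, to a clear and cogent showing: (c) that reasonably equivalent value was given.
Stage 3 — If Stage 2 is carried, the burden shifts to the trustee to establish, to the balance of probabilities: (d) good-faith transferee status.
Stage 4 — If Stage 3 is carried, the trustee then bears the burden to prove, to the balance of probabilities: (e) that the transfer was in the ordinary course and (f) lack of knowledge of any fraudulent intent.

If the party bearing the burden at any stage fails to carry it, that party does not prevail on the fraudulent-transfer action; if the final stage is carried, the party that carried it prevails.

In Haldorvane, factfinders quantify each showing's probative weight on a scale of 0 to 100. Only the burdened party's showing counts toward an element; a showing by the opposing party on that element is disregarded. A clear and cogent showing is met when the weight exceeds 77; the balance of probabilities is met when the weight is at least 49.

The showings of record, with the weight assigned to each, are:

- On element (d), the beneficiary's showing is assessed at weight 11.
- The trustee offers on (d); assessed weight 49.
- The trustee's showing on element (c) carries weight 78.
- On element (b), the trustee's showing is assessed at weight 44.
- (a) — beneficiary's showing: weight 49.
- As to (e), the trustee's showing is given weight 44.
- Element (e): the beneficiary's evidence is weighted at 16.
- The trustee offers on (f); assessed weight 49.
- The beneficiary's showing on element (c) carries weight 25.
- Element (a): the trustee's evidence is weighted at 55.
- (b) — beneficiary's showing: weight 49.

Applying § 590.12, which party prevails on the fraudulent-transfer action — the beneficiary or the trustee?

beneficiary

At Stage 1 the beneficiary must meet the balance of probabilities (weight is at least 49): on (a) the weight is 49 (the trustee's 55 is given no effect), which does reach 49, so (a) meets the standard; on (b) the weight is 49 (the trustee's 44 is given no effect), ≥ 49, so (b) meets the standard.
  All elements met. The burden passes to the trustee.
At Stage 2 the trustee must meet a clear and cogent showing (weight exceeds 77): on (c) the weight is 78 (the beneficiary's 25 is given no effect), which does exceed 77, so (c) meets the standard.
  Stage 2 is satisfied; the trustee continues to bear the burden.
At Stage 3 the trustee must meet the balance of probabilities (weight is at least 49): on (d) the weight is 49 (the beneficiary's 11 is given no effect), ≥ 49, so (d) meets the standard.
  Stage 3 is satisfied; the trustee continues to bear the burden.
At Stage 4 the trustee must meet the balance of probabilities (weight is at least 49): on (e) the weight is 44 (the beneficiary's 16 is given no effect), < 49, so (e) does not meet the standard; on (f) the weight is 49, which does reach 49, so (f) meets the standard.
  The trustee does not carry Stage 4.
The analysis ends at Stage 4; the beneficiary prevails.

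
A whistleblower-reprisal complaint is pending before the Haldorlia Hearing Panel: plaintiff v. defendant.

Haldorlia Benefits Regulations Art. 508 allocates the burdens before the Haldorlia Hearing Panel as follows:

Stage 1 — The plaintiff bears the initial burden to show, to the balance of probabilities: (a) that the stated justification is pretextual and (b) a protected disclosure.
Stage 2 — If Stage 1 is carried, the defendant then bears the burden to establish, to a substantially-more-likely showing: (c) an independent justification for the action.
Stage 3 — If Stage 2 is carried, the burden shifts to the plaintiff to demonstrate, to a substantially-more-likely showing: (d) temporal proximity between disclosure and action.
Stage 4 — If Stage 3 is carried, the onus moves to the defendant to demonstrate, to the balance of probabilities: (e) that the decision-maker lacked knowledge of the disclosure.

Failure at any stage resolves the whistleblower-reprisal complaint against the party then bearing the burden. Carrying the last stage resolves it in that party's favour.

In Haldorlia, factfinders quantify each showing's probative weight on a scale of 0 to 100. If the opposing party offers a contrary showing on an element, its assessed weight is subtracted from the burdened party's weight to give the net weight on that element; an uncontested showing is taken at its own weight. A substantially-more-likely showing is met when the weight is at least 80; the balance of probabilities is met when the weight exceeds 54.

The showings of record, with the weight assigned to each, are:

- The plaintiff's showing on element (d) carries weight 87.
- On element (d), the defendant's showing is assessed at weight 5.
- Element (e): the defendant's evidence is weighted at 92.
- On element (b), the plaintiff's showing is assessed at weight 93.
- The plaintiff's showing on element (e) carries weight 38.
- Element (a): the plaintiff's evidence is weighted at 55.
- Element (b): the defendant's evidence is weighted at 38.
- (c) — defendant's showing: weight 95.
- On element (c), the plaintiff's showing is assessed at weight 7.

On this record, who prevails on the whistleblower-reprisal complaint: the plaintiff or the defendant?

plaintiff

At Stage 1 the plaintiff must meet the balance of probabilities (weight exceeds 54): on (a) the weight is 55, which does exceed 54, so (a) meets the standard; on (b) the weight is 93 less the opposing 38 gives net 55, which does exceed 54, so (b) meets the standard.
  Stage 1 carried; the burden shifts to the defendant.
At Stage 2 the defendant must meet a substantially-more-likely showing (weight is at least 80): on (c) the weight is 95 less the opposing 7 gives net 88, which does reach 80, so (c) meets the standard.
  The defendant carries Stage 2; the plaintiff now bears the burden.
At Stage 3 the plaintiff must meet a substantially-more-likely showing (weight is at least 80): on (d) the weight is 87 less the opposing 5 gives net 82, ≥ 80, so (d) meets the standard.
  All elements met. The burden passes to the defendant.
At Stage 4 the defendant must meet the balance of probabilities (weight exceeds 54): on (e) the weight is 92 less the opposing 38 gives net 54, ≤ 54, so (e) does not meet the standard.
  The defendant does not carry Stage 4.
The plaintiff prevails.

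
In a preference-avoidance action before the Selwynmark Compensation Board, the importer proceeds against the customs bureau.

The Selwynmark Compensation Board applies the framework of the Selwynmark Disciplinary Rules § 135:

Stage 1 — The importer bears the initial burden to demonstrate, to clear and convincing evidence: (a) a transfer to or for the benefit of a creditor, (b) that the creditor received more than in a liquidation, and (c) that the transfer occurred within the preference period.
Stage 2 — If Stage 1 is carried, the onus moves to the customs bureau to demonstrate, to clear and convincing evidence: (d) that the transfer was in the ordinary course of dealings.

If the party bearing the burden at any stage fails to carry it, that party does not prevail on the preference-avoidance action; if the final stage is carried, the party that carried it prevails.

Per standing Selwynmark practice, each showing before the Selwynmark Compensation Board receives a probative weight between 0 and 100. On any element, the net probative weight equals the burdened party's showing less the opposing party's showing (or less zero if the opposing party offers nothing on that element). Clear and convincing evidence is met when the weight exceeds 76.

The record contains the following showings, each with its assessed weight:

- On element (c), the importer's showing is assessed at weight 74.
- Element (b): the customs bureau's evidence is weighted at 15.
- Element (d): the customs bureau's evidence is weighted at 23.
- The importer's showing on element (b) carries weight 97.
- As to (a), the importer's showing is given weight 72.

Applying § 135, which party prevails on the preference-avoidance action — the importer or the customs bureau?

At Stage 1 the importer must meet clear and convincing evidence (weight exceeds 76): on (a) the weight is 72, which does not exceed 76, so (a) does not meet the standard; on (b) the weight is 97 less the opposing 15 gives net 82, > 76, so (b) meets the standard; on (c) the weight is 74, ≤ 76, so (c) does not meet the standard.
  Stage 1 not carried; the importer fails its burden.
The analysis ends at Stage 1; the customs bureau prevails.

customs bureau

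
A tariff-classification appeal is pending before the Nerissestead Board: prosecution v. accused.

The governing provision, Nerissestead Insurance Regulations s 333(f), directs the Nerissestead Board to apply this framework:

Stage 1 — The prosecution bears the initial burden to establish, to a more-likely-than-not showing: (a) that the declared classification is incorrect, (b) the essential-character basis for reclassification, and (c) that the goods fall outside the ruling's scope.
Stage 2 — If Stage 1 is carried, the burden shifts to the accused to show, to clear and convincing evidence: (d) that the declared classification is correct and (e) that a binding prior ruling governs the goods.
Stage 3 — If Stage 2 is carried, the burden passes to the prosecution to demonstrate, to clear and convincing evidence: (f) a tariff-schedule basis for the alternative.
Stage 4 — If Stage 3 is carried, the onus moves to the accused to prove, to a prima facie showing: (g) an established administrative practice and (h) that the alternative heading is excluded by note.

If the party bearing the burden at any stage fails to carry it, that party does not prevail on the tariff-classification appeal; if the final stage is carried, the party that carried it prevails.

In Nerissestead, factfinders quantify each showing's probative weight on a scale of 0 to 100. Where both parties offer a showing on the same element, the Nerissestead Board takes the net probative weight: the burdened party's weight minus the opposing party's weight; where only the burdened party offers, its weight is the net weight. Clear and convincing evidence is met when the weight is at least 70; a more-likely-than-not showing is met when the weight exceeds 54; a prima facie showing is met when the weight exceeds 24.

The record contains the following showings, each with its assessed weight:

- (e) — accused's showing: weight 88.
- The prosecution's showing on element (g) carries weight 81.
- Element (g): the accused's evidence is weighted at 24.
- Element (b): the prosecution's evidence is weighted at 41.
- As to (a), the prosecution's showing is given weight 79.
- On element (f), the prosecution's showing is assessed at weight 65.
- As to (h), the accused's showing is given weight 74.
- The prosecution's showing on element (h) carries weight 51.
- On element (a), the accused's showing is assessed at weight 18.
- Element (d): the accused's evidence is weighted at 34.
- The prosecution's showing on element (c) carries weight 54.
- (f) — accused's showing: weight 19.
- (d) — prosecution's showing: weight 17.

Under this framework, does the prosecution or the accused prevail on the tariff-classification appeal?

accused

Stage 1 (prosecution, a more-likely-than-not showing, weight exceeds 54): (a) net 79−18=61 > 54 — meets; (b) 41 ≤ 54 — fails; (c) 54 ≤ 54 — fails.
  Not every element is met, so the prosecution fails to carry Stage 1.
The analysis ends at Stage 1; the accused prevails.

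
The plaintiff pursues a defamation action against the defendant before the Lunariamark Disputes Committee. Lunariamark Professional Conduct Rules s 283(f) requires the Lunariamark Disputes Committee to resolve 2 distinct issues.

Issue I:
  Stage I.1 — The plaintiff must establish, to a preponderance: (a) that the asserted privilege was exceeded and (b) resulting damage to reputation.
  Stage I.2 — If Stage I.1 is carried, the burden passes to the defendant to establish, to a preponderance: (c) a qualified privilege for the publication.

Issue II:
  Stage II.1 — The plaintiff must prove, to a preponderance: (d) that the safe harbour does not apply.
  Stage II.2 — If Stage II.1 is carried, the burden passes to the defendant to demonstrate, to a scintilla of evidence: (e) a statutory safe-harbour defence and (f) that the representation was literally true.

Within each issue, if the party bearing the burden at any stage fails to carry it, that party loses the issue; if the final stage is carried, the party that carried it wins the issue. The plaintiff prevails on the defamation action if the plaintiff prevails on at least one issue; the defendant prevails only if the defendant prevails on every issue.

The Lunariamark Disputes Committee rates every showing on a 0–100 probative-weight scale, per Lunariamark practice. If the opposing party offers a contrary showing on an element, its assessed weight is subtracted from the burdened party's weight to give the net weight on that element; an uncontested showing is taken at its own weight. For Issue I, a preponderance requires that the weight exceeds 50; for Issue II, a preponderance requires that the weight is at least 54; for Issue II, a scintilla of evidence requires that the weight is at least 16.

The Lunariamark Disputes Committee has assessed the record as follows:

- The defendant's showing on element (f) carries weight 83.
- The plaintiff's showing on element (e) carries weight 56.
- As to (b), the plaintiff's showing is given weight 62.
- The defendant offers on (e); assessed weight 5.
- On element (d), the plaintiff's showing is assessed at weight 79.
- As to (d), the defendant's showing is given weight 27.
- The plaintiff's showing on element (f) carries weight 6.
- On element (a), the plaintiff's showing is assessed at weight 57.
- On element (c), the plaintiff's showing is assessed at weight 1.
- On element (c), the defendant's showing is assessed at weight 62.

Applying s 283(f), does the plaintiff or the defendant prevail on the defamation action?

defendant

— Issue I —
At Stage I.1 the plaintiff must meet a preponderance (weight exceeds 50): on (a) the weight is 57, which does exceed 50, so (a) meets the standard; on (b) the weight is 62, which does exceed 50, so (b) meets the standard.
  Stage I.1 carried; the burden shifts to the defendant.
At Stage I.2 the defendant must meet a preponderance (weight exceeds 50): on (c) the weight is 62 less the opposing 1 gives net 61, which does exceed 50, so (c) meets the standard.
  The defendant carries the last stage.
Every stage carried; the defendant prevails on this issue.
— Issue II —
At Stage II.1 the plaintiff must meet a preponderance (weight is at least 54): on (d) the weight is 79 less the opposing 27 gives net 52, < 54, so (d) does not meet the standard.
  Stage II.1 not carried; the plaintiff fails its burden.
The defendant prevails on this issue.
Per-issue: Issue I → defendant; Issue II → defendant. The plaintiff must prevail on at least one issue; overall, the defendant prevails.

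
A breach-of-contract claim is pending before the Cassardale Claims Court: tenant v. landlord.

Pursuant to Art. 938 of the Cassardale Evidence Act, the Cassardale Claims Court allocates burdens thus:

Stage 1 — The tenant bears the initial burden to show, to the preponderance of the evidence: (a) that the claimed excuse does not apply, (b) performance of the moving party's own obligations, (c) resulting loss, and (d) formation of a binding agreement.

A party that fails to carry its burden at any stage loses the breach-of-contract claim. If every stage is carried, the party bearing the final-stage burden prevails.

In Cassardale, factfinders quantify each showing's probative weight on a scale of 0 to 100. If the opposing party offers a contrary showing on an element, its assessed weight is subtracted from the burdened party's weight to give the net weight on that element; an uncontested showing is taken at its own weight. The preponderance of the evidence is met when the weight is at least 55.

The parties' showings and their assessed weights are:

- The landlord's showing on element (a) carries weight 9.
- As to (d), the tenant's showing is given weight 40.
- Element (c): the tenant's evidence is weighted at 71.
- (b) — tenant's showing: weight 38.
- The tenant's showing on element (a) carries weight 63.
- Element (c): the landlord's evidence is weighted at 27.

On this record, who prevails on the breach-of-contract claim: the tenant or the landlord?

landlord

Stage 1 (tenant, the preponderance of the evidence, weight is at least 55): (a) net 63−9=54 < 55 — fails; (b) 38 < 55 — fails; (c) net 71−27=44 < 55 — fails; (d) 40 < 55 — fails.
  Stage 1 not carried; the tenant fails its burden.
The analysis ends at Stage 1; the landlord prevails.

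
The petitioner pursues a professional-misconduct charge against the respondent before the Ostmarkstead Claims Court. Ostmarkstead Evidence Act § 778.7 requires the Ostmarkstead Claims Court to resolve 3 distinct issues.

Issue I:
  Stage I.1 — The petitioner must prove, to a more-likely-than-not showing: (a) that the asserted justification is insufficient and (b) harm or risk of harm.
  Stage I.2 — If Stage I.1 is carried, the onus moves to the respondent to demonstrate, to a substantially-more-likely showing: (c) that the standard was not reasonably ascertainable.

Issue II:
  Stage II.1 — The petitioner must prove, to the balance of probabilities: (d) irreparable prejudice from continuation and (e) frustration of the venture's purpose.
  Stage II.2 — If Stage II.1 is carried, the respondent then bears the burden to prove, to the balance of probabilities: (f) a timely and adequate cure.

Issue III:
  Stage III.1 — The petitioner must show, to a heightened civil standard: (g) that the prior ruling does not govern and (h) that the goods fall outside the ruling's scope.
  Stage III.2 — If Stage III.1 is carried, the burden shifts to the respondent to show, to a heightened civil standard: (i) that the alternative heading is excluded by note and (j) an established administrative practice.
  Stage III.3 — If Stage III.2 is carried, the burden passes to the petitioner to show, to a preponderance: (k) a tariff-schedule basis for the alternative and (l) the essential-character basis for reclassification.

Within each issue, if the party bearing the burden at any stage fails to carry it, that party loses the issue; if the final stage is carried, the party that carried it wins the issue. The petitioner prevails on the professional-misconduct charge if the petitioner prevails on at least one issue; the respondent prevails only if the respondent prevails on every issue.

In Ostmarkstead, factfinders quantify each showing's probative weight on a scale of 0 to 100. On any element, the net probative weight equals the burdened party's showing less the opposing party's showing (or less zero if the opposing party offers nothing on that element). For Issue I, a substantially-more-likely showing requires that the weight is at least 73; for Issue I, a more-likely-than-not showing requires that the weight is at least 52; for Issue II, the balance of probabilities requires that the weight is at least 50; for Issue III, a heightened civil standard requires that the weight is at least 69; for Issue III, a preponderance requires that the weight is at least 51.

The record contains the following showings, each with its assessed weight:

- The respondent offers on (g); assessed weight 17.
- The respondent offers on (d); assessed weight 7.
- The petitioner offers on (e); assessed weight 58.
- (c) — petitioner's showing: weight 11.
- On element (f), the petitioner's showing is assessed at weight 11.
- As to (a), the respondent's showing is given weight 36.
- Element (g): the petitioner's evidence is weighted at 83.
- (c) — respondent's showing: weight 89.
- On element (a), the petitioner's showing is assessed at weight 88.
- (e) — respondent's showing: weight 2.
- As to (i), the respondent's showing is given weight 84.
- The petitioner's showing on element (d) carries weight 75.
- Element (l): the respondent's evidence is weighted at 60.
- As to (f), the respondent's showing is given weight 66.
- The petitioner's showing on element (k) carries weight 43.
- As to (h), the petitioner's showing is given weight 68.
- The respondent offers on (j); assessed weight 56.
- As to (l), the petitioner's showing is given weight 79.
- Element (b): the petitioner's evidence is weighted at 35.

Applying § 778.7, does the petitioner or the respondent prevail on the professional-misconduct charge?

respondent

— Issue I —
At Stage I.1 the petitioner must meet a more-likely-than-not showing (weight is at least 52): on (a) the weight is 88 less the opposing 36 gives net 52, ≥ 52, so (a) meets the standard; on (b) the weight is 35, which does not reach 52, so (b) does not meet the standard.
  The petitioner does not carry Stage I.1.
The analysis ends at Stage I.1; the respondent prevails on this issue.
— Issue II —
Stage II.1 (petitioner, the balance of probabilities, weight is at least 50): (d) net 75−7=68 ≥ 50 — meets; (e) net 58−2=56 ≥ 50 — meets.
  Stage II.1 is satisfied; the onus moves to the respondent.
Stage II.2 (respondent, the balance of probabilities, weight is at least 50): (f) net 66−11=55 ≥ 50 — meets.
  All elements met at the final stage.
All stages carried — the respondent prevails on this issue.
— Issue III —
Stage III.1 — burden on petitioner; standard: a heightened civil standard (weight is at least 69).
    (g): 83 − 17 = 66 < 69 [not met]
    (h): 68 < 69 [not met]
  Not every element is met, so the petitioner fails to carry Stage III.1.
The respondent prevails on this issue.
Per-issue: Issue I → respondent; Issue II → respondent; Issue III → respondent. The petitioner must prevail on at least one issue; overall, the respondent prevails.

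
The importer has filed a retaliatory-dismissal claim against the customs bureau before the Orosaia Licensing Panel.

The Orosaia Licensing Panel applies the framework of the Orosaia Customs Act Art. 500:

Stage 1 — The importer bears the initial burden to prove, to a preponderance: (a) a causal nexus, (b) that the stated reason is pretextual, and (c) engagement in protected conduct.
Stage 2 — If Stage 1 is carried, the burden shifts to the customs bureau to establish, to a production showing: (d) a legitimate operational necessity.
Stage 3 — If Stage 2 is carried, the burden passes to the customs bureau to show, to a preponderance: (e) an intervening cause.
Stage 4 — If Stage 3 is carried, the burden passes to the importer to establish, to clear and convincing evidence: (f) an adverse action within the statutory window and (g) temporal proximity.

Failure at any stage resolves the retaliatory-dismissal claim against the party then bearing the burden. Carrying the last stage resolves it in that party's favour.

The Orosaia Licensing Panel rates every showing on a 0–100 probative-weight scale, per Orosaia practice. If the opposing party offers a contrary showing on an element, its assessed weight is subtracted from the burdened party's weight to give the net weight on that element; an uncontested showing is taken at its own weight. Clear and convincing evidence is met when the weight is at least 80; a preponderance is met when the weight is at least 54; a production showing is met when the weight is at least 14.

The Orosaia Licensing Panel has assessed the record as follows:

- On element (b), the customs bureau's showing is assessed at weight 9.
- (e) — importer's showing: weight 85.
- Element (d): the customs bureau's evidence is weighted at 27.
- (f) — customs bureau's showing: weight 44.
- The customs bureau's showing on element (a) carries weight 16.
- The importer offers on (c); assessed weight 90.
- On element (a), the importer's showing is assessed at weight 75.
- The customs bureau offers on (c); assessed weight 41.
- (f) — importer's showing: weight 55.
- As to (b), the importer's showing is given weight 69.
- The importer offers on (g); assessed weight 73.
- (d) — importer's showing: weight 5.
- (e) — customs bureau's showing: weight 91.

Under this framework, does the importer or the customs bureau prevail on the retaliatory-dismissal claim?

Stage 1 (importer, a preponderance, weight is at least 54): (a) net 75−16=59 ≥ 54 — meets; (b) net 69−9=60 ≥ 54 — meets; (c) net 90−41=49 < 54 — fails.
  The importer does not carry Stage 1.
So the customs bureau prevails.

customs bureau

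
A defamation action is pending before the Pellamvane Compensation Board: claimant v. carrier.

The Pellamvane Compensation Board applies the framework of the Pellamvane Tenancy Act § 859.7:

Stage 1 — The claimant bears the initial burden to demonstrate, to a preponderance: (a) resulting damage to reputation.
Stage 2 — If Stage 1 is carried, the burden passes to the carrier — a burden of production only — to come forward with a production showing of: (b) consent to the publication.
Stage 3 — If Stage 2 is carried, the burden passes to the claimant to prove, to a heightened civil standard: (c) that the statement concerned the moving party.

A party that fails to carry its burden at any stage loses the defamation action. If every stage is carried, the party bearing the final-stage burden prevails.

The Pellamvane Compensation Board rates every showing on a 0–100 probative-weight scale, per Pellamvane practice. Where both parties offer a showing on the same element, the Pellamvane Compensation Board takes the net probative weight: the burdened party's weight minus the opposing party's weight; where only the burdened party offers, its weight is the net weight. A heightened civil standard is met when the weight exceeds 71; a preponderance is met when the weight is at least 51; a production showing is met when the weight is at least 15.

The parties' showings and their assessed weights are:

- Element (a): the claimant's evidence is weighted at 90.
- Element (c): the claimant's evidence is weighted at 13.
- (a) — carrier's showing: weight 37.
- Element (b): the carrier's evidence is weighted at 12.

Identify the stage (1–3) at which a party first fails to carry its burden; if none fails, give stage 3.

Stage 1 (claimant, a preponderance, weight is at least 51): (a) net 90−37=53 ≥ 51 — meets.
  All elements met. The burden passes to the carrier.
Stage 2 (carrier, a production showing, weight is at least 15): (b) 12 < 15 — fails.
  Stage 2 not carried; the carrier fails its burden.
The analysis ends at Stage 2; the claimant prevails.

stage 2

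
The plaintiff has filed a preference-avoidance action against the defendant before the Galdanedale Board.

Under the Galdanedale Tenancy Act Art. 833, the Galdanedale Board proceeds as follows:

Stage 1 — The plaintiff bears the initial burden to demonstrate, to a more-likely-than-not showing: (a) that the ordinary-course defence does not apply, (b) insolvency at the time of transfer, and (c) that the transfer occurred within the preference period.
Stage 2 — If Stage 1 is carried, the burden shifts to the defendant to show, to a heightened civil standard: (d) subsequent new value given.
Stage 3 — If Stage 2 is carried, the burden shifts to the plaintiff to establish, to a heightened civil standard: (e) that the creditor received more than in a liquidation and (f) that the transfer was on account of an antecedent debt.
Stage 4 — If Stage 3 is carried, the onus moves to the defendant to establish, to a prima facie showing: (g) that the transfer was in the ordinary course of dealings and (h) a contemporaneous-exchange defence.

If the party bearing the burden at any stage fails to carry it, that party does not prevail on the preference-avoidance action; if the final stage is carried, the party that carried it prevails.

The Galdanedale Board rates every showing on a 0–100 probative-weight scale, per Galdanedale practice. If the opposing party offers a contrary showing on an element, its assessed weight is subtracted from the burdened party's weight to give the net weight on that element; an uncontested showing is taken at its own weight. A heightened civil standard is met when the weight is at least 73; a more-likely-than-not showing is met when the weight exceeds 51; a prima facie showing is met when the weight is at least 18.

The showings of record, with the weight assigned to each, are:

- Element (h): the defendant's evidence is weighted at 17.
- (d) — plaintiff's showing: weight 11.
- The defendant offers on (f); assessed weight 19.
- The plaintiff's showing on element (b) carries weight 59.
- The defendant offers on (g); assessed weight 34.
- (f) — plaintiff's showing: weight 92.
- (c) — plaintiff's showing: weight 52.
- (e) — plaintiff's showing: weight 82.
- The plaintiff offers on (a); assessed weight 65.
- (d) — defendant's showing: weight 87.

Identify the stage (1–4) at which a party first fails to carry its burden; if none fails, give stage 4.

Stage 1 (plaintiff, a more-likely-than-not showing, weight exceeds 51): (a) 65 > 51 — meets; (b) 59 > 51 — meets; (c) 52 > 51 — meets.
  Stage 1 is satisfied; the onus moves to the defendant.
Stage 2 (defendant, a heightened civil standard, weight is at least 73): (d) net 87−11=76 ≥ 73 — meets.
  All elements met. The burden passes to the plaintiff.
Stage 3 (plaintiff, a heightened civil standard, weight is at least 73): (e) 82 ≥ 73 — meets; (f) net 92−19=73 ≥ 73 — meets.
  All elements met. The burden passes to the defendant.
Stage 4 (defendant, a prima facie showing, weight is at least 18): (g) 34 ≥ 18 — meets; (h) 17 < 18 — fails.
  The defendant does not carry Stage 4.
The plaintiff prevails.

stage 4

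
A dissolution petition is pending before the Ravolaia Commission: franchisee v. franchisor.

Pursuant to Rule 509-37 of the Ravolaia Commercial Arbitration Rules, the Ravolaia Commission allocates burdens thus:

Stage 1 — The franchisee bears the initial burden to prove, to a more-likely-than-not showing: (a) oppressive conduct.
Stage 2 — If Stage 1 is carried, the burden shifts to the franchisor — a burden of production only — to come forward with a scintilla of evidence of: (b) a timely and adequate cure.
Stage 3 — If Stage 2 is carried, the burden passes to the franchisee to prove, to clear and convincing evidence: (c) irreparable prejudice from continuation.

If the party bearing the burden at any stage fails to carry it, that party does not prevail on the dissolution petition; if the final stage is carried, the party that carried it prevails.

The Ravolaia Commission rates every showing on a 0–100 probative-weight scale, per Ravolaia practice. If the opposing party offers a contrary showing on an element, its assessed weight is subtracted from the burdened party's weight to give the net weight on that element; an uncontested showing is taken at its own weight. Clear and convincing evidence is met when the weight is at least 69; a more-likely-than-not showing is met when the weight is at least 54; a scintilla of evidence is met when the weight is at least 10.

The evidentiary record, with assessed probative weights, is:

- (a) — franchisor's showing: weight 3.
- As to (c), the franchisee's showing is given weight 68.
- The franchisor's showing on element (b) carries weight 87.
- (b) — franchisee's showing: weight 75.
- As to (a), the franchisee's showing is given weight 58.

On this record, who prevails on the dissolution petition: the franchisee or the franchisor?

franchisor

Stage 1 (franchisee, a more-likely-than-not showing, weight is at least 54): (a) net 58−3=55 ≥ 54 — meets.
  Stage 1 is satisfied; the onus moves to the franchisor.
Stage 2 (franchisor, a scintilla of evidence, weight is at least 10): (b) net 87−75=12 ≥ 10 — meets.
  Stage 2 is satisfied; the onus moves to the franchisee.
Stage 3 (franchisee, clear and convincing evidence, weight is at least 69): (c) 68 < 69 — fails.
  Stage 3 not carried; the franchisee fails its burden.
The analysis ends at Stage 3; the franchisor prevails.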